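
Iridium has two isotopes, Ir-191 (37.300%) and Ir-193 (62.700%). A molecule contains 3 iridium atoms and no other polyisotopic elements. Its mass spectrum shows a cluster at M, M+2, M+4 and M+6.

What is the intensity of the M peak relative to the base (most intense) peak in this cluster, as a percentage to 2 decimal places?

(0.37300 + 0.62700)^3 gives M 0.0519, M+2 0.2617, M+4 0.4399, M+6 0.2465; the largest is M+4.
P(M+4) = C(3,2) × 0.37300^1 × 0.62700^2 = 3 × 0.3730 × 0.393129 = 0.439911 (base)
P(M) = C(3,0) × 0.37300^3 × 0.62700^0 = 1 × 0.05189512 × 1.0000 = 0.051895
Relative intensity = 0.051895 / 0.439911 × 100 = 11.80

11.80%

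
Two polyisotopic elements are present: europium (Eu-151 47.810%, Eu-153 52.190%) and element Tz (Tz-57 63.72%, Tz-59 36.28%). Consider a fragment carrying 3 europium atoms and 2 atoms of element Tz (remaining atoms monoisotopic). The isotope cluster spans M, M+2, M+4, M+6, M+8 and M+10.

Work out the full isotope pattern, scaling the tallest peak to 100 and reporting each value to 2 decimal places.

Europium pattern (n=3): 0.10928391 : 0.3578871 : 0.39067407 : 0.14215492
Element Tz pattern (n=2): 0.40602384 : 0.46235232 : 0.13162384
Convolve the two distributions (both contribute in 2-u steps):
  M: 0.10928391×0.40602384 = 0.044372
  M+2: 0.10928391×0.46235232 + 0.3578871×0.40602384 = 0.195838
  M+4: 0.10928391×0.13162384 + 0.3578871×0.46235232 + 0.39067407×0.40602384 = 0.338477
  M+6: 0.3578871×0.13162384 + 0.39067407×0.46235232 + 0.14215492×0.40602384 = 0.285454
  M+8: 0.39067407×0.13162384 + 0.14215492×0.46235232 = 0.117148
  M+10: 0.14215492×0.13162384 = 0.018711
Scale to base peak (0.338477) = 100: 13.11 : 57.86 : 100.00 : 84.33 : 34.61 : 5.53

13.11 : 57.86 : 100.00 : 84.33 : 34.61 : 5.53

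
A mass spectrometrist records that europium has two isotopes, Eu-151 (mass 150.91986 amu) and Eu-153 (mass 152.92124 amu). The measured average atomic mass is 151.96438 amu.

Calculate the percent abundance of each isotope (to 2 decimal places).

Eu-151: 47.81%, Eu-153: 52.19%

With x = fraction of Eu-151 (so Eu-153 is 1 − x):
150.91986·x + 152.92124·(1 − x) = 151.96438
(150.91986 − 152.92124)·x = 151.96438 − 152.92124
x = -0.95686 / -2.00138 = 0.47810 → 47.81% Eu-151, 52.19% Eu-153.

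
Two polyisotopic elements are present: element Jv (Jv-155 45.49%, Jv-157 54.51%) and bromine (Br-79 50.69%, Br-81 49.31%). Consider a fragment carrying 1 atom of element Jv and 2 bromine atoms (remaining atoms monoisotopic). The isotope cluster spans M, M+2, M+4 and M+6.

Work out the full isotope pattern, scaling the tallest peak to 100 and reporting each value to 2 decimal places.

Element Jv pattern (n=1): 0.4549 : 0.5451
Bromine pattern (n=2): 0.25694761 : 0.49990478 : 0.24314761
Convolve the two distributions (both contribute in 2-u steps):
  M: 0.4549×0.25694761 = 0.116885
  M+2: 0.4549×0.49990478 + 0.5451×0.25694761 = 0.367469
  M+4: 0.4549×0.24314761 + 0.5451×0.49990478 = 0.383106
  M+6: 0.5451×0.24314761 = 0.132540
Scale to base peak (0.383106) = 100: 30.51 : 95.92 : 100.00 : 34.60

30.51 : 95.92 : 100.00 : 34.60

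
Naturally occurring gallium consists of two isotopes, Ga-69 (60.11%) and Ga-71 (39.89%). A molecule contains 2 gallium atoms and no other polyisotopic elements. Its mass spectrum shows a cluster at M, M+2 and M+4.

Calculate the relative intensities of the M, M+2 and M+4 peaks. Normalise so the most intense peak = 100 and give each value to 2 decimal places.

75.34 : 100.00 : 33.18

Expanding (0.6011 + 0.3989)^2:
P(M) = 0.6011^2 = 0.361321
P(M+2) = 2 × 0.6011^1 × 0.3989^1 = 0.479558
P(M+4) = 0.3989^2 = 0.159121
The M+2 peak is largest (0.479558); scaling to 100 gives 75.34 : 100.00 : 33.18.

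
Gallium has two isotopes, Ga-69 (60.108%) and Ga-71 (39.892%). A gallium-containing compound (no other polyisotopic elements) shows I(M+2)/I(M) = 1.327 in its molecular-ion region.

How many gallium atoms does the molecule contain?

With n Ga atoms, P(M+2)/P(M) = C(n,1)·p^(n−1)q / p^n = n·q/p = n · 0.39892/0.60108.
n = 1.327 × 0.60108/0.39892 = 2.00 ≈ 2

2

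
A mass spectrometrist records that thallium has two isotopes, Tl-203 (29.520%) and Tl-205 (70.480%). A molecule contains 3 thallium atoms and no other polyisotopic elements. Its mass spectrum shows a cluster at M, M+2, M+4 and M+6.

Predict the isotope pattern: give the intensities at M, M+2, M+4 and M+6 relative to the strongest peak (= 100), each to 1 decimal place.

Each Tl atom is independently Tl-203 (p = 0.29520) or Tl-205 (q = 0.70480); the cluster is the binomial expansion (p + q)^3.
P(M) = 0.29520^3 = 0.025725
P(M+2) = 3 × 0.29520^2 × 0.70480^1 = 0.184255
P(M+4) = 3 × 0.29520^1 × 0.70480^2 = 0.439916
P(M+6) = 0.70480^3 = 0.350104
The M+4 peak is largest (0.439916); scaling to 100 gives 5.8 : 41.9 : 100.0 : 79.6.

5.8 : 41.9 : 100.0 : 79.6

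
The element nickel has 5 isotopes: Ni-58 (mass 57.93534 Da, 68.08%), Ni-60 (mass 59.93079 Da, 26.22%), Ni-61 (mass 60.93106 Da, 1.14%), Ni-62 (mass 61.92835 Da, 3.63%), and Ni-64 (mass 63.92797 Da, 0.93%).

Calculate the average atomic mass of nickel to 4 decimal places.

Weight each isotope mass by its fractional abundance: 0.6808 × 57.93534 + 0.2622 × 59.93079 + 0.0114 × 60.93106 + 0.0363 × 61.92835 + 0.0093 × 63.92797
= 39.442379 + 15.713853 + 0.694614 + 2.247999 + 0.594530 = 58.693375 Da

58.6934 Da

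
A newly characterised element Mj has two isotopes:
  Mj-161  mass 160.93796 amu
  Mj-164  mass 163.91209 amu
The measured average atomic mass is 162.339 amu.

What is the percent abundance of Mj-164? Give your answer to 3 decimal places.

47.108%

With x = fraction of Mj-161 (so Mj-164 is 1 − x):
160.93796·x + 163.91209·(1 − x) = 162.339
(160.93796 − 163.91209)·x = 162.339 − 163.91209
x = -1.57309 / -2.97413 = 0.52892 → 52.892% Mj-161, 47.108% Mj-164.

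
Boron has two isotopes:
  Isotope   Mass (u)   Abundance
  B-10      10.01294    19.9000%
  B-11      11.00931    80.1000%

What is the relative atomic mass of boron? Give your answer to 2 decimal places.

Ar = Σ fᵢ·mᵢ = 0.199000 × 10.01294 + 0.801000 × 11.00931
= 1.992575 + 8.818457 = 10.811032 u

10.81 u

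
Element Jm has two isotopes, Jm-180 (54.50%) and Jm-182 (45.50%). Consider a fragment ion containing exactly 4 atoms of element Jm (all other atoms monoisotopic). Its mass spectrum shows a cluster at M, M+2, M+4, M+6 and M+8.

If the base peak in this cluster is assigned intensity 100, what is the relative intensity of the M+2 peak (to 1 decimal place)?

79.9

Binomial terms of (0.5450 + 0.4550)^4: M 0.0882, M+2 0.2946, M+4 0.3689, M+6 0.2053, M+8 0.0429 → M+4 is the base peak.
P(M+4) = C(4,2) × 0.5450^2 × 0.4550^2 = 6 × 0.297025 × 0.207025 = 0.368950 (base)
P(M+2) = C(4,1) × 0.5450^3 × 0.4550^1 = 4 × 0.16187863 × 0.4550 = 0.294619
Relative intensity = 0.294619 / 0.368950 × 100 = 79.9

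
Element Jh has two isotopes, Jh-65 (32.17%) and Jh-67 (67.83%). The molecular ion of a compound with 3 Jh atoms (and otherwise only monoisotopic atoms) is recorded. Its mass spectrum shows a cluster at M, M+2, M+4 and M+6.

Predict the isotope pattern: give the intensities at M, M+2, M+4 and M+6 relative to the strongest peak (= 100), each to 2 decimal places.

7.50 : 47.43 : 100.00 : 70.28

The 3 Jh atoms are independent, so intensities follow the terms of (0.3217 + 0.6783)^3.
P(M) = 0.3217^3 = 0.033293
P(M+2) = 3 × 0.3217^2 × 0.6783^1 = 0.210594
P(M+4) = 3 × 0.3217^1 × 0.6783^2 = 0.444034
P(M+6) = 0.6783^3 = 0.312080
The M+4 peak is largest (0.444034); scaling to 100 gives 7.50 : 47.43 : 100.00 : 70.28.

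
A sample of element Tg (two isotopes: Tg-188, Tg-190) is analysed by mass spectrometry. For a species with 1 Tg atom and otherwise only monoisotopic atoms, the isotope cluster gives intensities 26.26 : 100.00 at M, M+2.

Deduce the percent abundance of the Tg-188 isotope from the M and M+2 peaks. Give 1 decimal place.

Write p for the Tg-188 fraction. I(M+2)/I(M) = [C(1,1)·p^0·(1−p)] / p^1 = 1·(1−p)/p = 100.00/26.26 = 3.8081
(1−p)/p = 3.8081/1 = 3.8081  ⇒  p = 1/(1 + 3.8081) = 0.2080
Tg-188: 20.8%, Tg-190: 79.2%.

20.8%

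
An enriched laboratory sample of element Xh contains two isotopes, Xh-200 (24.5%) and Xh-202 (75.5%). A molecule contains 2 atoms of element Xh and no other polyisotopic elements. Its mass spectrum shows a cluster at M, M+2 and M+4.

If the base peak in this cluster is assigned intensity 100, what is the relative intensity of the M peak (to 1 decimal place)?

10.5

(0.245 + 0.755)^2 gives M 0.0600, M+2 0.3700, M+4 0.5700; the largest is M+4.
P(M+4) = C(2,2) × 0.245^0 × 0.755^2 = 1 × 1.0000 × 0.570025 = 0.570025 (base)
P(M) = C(2,0) × 0.245^2 × 0.755^0 = 1 × 0.060025 × 1.0000 = 0.060025
Relative intensity = 0.060025 / 0.570025 × 100 = 10.5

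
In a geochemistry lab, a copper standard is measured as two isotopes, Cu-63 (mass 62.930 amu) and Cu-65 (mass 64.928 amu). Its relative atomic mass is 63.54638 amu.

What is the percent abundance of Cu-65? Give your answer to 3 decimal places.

Let x be the fractional abundance of Cu-63; then Cu-65 has abundance 1 − x.
62.930·x + 64.928·(1 − x) = 63.54638
(62.930 − 64.928)·x = 63.54638 − 64.928
x = -1.38162 / -1.998 = 0.69150 → 69.150% Cu-63, 30.850% Cu-65.

30.850%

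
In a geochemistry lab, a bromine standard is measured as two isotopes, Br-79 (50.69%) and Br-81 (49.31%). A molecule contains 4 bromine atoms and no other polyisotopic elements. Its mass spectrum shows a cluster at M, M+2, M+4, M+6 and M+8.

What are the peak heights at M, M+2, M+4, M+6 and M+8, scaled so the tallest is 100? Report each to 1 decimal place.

17.6 : 68.5 : 100.0 : 64.9 : 15.8

Each Br atom is independently Br-79 (p = 0.5069) or Br-81 (q = 0.4931); the cluster is the binomial expansion (p + q)^4.
P(M) = 0.5069^4 = 0.066022
P(M+2) = 4 × 0.5069^3 × 0.4931^1 = 0.256899
P(M+4) = 6 × 0.5069^2 × 0.4931^2 = 0.374857
P(M+6) = 4 × 0.5069^1 × 0.4931^3 = 0.243101
P(M+8) = 0.4931^4 = 0.059121
The M+4 peak is largest (0.374857); scaling to 100 gives 17.6 : 68.5 : 100.0 : 64.9 : 15.8.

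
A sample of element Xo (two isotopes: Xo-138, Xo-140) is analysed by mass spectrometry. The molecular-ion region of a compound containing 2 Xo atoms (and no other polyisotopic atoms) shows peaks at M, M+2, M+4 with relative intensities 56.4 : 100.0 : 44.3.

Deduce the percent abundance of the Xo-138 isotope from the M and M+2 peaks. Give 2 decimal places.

Write p for the Xo-138 fraction. I(M+2)/I(M) = [C(2,1)·p^1·(1−p)] / p^2 = 2·(1−p)/p = 100.0/56.4 = 1.7730
(1−p)/p = 1.7730/2 = 0.8865  ⇒  p = 1/(1 + 0.8865) = 0.5301
Xo-138: 53.01%, Xo-140: 46.99%.

53.01%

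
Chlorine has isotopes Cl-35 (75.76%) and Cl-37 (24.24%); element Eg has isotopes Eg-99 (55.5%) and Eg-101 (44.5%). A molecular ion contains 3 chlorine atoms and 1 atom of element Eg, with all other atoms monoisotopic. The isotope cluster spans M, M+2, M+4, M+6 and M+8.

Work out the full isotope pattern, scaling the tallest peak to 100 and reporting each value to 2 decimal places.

56.76 : 100.00 : 61.12 : 15.84 : 1.49

Chlorine pattern (n=3): 0.4348304 : 0.41738208 : 0.13354464 : 0.01424288
Element Eg pattern (n=1): 0.5550 : 0.4450
Convolve the two distributions (both contribute in 2-u steps):
  M: 0.4348304×0.5550 = 0.241331
  M+2: 0.4348304×0.4450 + 0.41738208×0.5550 = 0.425147
  M+4: 0.41738208×0.4450 + 0.13354464×0.5550 = 0.259852
  M+6: 0.13354464×0.4450 + 0.01424288×0.5550 = 0.067332
  M+8: 0.01424288×0.4450 = 0.006338
Scale to base peak (0.425147) = 100: 56.76 : 100.00 : 61.12 : 15.84 : 1.49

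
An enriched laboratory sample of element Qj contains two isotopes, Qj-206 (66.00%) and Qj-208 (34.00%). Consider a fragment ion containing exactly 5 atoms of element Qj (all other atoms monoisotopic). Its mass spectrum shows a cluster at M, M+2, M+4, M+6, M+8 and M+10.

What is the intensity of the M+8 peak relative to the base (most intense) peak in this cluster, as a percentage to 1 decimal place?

Binomial terms of (0.6600 + 0.3400)^5: M 0.1252, M+2 0.3226, M+4 0.3323, M+6 0.1712, M+8 0.0441, M+10 0.0045 → M+4 is the base peak.
P(M+4) = C(5,2) × 0.6600^3 × 0.3400^2 = 10 × 0.287496 × 0.1156 = 0.332345 (base)
P(M+8) = C(5,4) × 0.6600^1 × 0.3400^4 = 5 × 0.6600 × 0.01336336 = 0.044099
Relative intensity = 0.044099 / 0.332345 × 100 = 13.3

13.3%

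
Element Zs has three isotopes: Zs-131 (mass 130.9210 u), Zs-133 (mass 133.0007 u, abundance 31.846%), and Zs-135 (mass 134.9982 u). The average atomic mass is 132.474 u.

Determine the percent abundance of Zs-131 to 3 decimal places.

46.308%

Let x and y be the fractions of Zs-131 and Zs-135. Then x + y = 1 − 0.31846 = 0.68154 and 130.9210x + 134.9982y = 132.474 − 0.31846×133.0007 = 90.118597078.
Substituting: 130.9210x + 134.9982(0.68154 − x) = 90.118597078
(130.9210 − 134.9982)x = -1.88807615  ⇒  x = 0.46308, y = 0.21846
Zs-131: 46.308%, Zs-135: 21.846%.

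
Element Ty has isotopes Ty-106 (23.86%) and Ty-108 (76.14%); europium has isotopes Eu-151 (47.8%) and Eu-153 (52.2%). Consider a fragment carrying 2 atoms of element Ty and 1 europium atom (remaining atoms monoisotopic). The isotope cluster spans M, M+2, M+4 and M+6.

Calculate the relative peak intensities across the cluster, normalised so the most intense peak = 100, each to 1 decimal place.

5.8 : 43.6 : 100.0 : 64.8

Element Ty pattern (n=2): 0.05692996 : 0.36334008 : 0.57972996
Europium pattern (n=1): 0.4780 : 0.5220
Convolve the two distributions (both contribute in 2-u steps):
  M: 0.05692996×0.4780 = 0.027213
  M+2: 0.05692996×0.5220 + 0.36334008×0.4780 = 0.203394
  M+4: 0.36334008×0.5220 + 0.57972996×0.4780 = 0.466774
  M+6: 0.57972996×0.5220 = 0.302619
Scale to base peak (0.466774) = 100: 5.8 : 43.6 : 100.0 : 64.8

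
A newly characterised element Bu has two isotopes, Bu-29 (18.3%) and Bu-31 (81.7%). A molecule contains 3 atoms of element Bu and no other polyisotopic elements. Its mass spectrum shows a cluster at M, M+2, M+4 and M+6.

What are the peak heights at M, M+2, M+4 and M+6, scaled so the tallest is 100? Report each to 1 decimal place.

Expanding (0.183 + 0.817)^3:
P(M) = 0.183^3 = 0.006128
P(M+2) = 3 × 0.183^2 × 0.817^1 = 0.082082
P(M+4) = 3 × 0.183^1 × 0.817^2 = 0.366451
P(M+6) = 0.817^3 = 0.545339
The M+6 peak is largest (0.545339); scaling to 100 gives 1.1 : 15.1 : 67.2 : 100.0.

1.1 : 15.1 : 67.2 : 100.0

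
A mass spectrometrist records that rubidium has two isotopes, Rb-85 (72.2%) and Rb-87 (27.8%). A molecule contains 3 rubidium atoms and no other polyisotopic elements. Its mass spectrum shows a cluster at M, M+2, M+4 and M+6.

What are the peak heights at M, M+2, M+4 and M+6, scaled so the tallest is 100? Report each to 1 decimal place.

The 3 Rb atoms are independent, so intensities follow the terms of (0.722 + 0.278)^3.
P(M) = 0.722^3 = 0.376367
P(M+2) = 3 × 0.722^2 × 0.278^1 = 0.434751
P(M+4) = 3 × 0.722^1 × 0.278^2 = 0.167397
P(M+6) = 0.278^3 = 0.021485
The M+2 peak is largest (0.434751); scaling to 100 gives 86.6 : 100.0 : 38.5 : 4.9.

86.6 : 100.0 : 38.5 : 4.9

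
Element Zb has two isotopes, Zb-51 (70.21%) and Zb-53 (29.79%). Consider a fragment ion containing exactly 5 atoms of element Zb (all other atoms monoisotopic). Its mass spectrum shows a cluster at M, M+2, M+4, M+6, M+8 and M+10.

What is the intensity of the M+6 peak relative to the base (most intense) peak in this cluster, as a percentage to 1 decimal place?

36.0%

Term probabilities: M 0.1706, M+2 0.3619, M+4 0.3071, M+6 0.1303, M+8 0.0276, M+10 0.0023. Base peak = M+2.
P(M+2) = C(5,1) × 0.7021^4 × 0.2979^1 = 5 × 0.24299419 × 0.2979 = 0.361940 (base)
P(M+6) = C(5,3) × 0.7021^2 × 0.2979^3 = 10 × 0.49294441 × 0.02643696 = 0.130320
Relative intensity = 0.130320 / 0.361940 × 100 = 36.0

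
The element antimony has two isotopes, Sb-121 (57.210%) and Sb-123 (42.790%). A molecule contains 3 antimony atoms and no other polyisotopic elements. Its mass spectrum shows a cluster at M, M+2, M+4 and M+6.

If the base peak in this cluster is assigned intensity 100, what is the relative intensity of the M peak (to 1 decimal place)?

44.6

Term probabilities: M 0.1872, M+2 0.4202, M+4 0.3143, M+6 0.0783. Base peak = M+2.
P(M+2) = C(3,1) × 0.57210^2 × 0.42790^1 = 3 × 0.32729841 × 0.4279 = 0.420153 (base)
P(M) = C(3,0) × 0.57210^3 × 0.42790^0 = 1 × 0.18724742 × 1.0000 = 0.187247
Relative intensity = 0.187247 / 0.420153 × 100 = 44.6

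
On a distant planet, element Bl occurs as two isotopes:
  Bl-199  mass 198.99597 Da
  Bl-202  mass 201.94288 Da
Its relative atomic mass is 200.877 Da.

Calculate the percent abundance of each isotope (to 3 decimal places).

Bl-199: 36.169%, Bl-202: 63.831%

Writing the weighted mean with unknown fraction x of Bl-199:
198.99597·x + 201.94288·(1 − x) = 200.877
(198.99597 − 201.94288)·x = 200.877 − 201.94288
x = -1.06588 / -2.94691 = 0.36169 → 36.169% Bl-199, 63.831% Bl-202.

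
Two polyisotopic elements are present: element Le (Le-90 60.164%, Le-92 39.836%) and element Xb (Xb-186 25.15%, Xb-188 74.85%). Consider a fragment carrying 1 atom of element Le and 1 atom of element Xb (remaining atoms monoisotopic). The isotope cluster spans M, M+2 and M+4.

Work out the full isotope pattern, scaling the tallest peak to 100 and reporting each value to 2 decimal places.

27.49 : 100.00 : 54.16

Element Le pattern (n=1): 0.60164 : 0.39836
Element Xb pattern (n=1): 0.2515 : 0.7485
Convolve the two distributions (both contribute in 2-u steps):
  M: 0.60164×0.2515 = 0.151312
  M+2: 0.60164×0.7485 + 0.39836×0.2515 = 0.550515
  M+4: 0.39836×0.7485 = 0.298172
Scale to base peak (0.550515) = 100: 27.49 : 100.00 : 54.16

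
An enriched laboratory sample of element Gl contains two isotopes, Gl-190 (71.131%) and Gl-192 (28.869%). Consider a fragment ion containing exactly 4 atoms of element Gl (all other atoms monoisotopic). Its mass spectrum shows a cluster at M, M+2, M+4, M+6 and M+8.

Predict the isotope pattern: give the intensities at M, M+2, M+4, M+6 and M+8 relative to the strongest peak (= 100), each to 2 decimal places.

The 4 Gl atoms are independent, so intensities follow the terms of (0.71131 + 0.28869)^4.
P(M) = 0.71131^4 = 0.255997
P(M+2) = 4 × 0.71131^3 × 0.28869^1 = 0.415593
P(M+4) = 6 × 0.71131^2 × 0.28869^2 = 0.253007
P(M+6) = 4 × 0.71131^1 × 0.28869^3 = 0.068456
P(M+8) = 0.28869^4 = 0.006946
The M+2 peak is largest (0.415593); scaling to 100 gives 61.60 : 100.00 : 60.88 : 16.47 : 1.67.

61.60 : 100.00 : 60.88 : 16.47 : 1.67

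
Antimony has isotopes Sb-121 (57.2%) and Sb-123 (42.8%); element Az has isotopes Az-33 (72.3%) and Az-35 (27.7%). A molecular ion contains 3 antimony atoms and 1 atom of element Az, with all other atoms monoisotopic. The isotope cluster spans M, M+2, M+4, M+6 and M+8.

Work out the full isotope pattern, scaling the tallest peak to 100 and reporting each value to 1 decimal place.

Antimony pattern (n=3): 0.18714925 : 0.42010426 : 0.31434374 : 0.07840275
Element Az pattern (n=1): 0.7230 : 0.2770
Convolve the two distributions (both contribute in 2-u steps):
  M: 0.18714925×0.7230 = 0.135309
  M+2: 0.18714925×0.2770 + 0.42010426×0.7230 = 0.355576
  M+4: 0.42010426×0.2770 + 0.31434374×0.7230 = 0.343639
  M+6: 0.31434374×0.2770 + 0.07840275×0.7230 = 0.143758
  M+8: 0.07840275×0.2770 = 0.021718
Scale to base peak (0.355576) = 100: 38.1 : 100.0 : 96.6 : 40.4 : 6.1

38.1 : 100.0 : 96.6 : 40.4 : 6.1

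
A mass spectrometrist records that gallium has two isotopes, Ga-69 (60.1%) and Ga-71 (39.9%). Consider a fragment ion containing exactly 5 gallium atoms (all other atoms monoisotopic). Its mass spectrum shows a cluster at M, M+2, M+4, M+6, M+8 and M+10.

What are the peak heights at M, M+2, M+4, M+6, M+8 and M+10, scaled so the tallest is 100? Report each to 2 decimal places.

Expanding (0.601 + 0.399)^5:
P(M) = 0.601^5 = 0.078410
P(M+2) = 5 × 0.601^4 × 0.399^1 = 0.260280
P(M+4) = 10 × 0.601^3 × 0.399^2 = 0.345596
P(M+6) = 10 × 0.601^2 × 0.399^3 = 0.229439
P(M+8) = 5 × 0.601^1 × 0.399^4 = 0.076162
P(M+10) = 0.399^5 = 0.010113
The M+4 peak is largest (0.345596); scaling to 100 gives 22.69 : 75.31 : 100.00 : 66.39 : 22.04 : 2.93.

22.69 : 75.31 : 100.00 : 66.39 : 22.04 : 2.93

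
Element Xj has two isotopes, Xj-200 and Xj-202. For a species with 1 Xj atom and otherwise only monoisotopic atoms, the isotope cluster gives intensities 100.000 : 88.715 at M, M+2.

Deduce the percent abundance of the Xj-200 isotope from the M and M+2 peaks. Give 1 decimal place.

53.0%

If p is the fraction of Xj that is Xj-200, then I(M+2)/I(M) = [C(1,1)·p^0·(1−p)] / p^1 = 1·(1−p)/p = 88.715/100.000 = 0.8871
(1−p)/p = 0.8871/1 = 0.8871  ⇒  p = 1/(1 + 0.8871) = 0.5299
Xj-200: 53.0%, Xj-202: 47.0%.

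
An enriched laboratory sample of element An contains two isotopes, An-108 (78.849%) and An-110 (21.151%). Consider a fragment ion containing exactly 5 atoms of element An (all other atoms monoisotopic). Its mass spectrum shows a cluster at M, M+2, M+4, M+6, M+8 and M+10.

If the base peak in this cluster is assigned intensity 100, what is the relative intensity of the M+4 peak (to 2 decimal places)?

53.65

(0.78849 + 0.21151)^5 gives M 0.3048, M+2 0.4088, M+4 0.2193, M+6 0.0588, M+8 0.0079, M+10 0.0004; the largest is M+2.
P(M+2) = C(5,1) × 0.78849^4 × 0.21151^1 = 5 × 0.38653138 × 0.21151 = 0.408776 (base)
P(M+4) = C(5,2) × 0.78849^3 × 0.21151^2 = 10 × 0.49021723 × 0.04473648 = 0.219306
Relative intensity = 0.219306 / 0.408776 × 100 = 53.65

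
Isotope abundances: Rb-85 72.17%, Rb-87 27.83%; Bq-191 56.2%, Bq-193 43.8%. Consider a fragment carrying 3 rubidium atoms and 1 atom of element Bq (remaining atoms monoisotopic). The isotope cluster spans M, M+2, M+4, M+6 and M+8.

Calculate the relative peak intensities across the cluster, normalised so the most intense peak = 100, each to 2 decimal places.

Rubidium pattern (n=3): 0.37589809 : 0.43485841 : 0.16768892 : 0.02155458
Element Bq pattern (n=1): 0.5620 : 0.4380
Convolve the two distributions (both contribute in 2-u steps):
  M: 0.37589809×0.5620 = 0.211255
  M+2: 0.37589809×0.4380 + 0.43485841×0.5620 = 0.409034
  M+4: 0.43485841×0.4380 + 0.16768892×0.5620 = 0.284709
  M+6: 0.16768892×0.4380 + 0.02155458×0.5620 = 0.085561
  M+8: 0.02155458×0.4380 = 0.009441
Scale to base peak (0.409034) = 100: 51.65 : 100.00 : 69.61 : 20.92 : 2.31

51.65 : 100.00 : 69.61 : 20.92 : 2.31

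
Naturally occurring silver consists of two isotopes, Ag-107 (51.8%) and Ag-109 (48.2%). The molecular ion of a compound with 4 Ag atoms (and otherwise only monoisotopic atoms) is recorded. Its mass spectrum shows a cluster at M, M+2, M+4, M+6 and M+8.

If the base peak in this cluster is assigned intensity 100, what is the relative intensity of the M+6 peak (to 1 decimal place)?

Term probabilities: M 0.0720, M+2 0.2680, M+4 0.3740, M+6 0.2320, M+8 0.0540. Base peak = M+4.
P(M+4) = C(4,2) × 0.518^2 × 0.482^2 = 6 × 0.268324 × 0.232324 = 0.374029 (base)
P(M+6) = C(4,3) × 0.518^1 × 0.482^3 = 4 × 0.5180 × 0.11198017 = 0.232023
Relative intensity = 0.232023 / 0.374029 × 100 = 62.0

62.0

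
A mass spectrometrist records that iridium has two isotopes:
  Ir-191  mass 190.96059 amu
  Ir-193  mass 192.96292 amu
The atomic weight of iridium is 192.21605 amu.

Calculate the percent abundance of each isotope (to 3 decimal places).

Ir-191: 37.300%, Ir-193: 62.700%

With x = fraction of Ir-191 (so Ir-193 is 1 − x):
190.96059·x + 192.96292·(1 − x) = 192.21605
(190.96059 − 192.96292)·x = 192.21605 − 192.96292
x = -0.74687 / -2.00233 = 0.37300 → 37.300% Ir-191, 62.700% Ir-193.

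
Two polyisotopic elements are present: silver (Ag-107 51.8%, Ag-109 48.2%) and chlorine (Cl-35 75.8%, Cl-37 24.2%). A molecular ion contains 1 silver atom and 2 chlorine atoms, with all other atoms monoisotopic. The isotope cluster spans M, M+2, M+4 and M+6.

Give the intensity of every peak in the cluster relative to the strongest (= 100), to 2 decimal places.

Silver pattern (n=1): 0.5180 : 0.4820
Chlorine pattern (n=2): 0.574564 : 0.366872 : 0.058564
Convolve the two distributions (both contribute in 2-u steps):
  M: 0.5180×0.574564 = 0.297624
  M+2: 0.5180×0.366872 + 0.4820×0.574564 = 0.466980
  M+4: 0.5180×0.058564 + 0.4820×0.366872 = 0.207168
  M+6: 0.4820×0.058564 = 0.028228
Scale to base peak (0.466980) = 100: 63.73 : 100.00 : 44.36 : 6.04

63.73 : 100.00 : 44.36 : 6.04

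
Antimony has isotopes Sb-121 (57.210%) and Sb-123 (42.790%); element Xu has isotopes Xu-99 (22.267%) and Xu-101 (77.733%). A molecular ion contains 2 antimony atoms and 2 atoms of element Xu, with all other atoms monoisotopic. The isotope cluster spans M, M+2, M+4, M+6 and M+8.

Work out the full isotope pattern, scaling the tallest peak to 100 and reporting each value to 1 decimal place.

4.3 : 36.6 : 100.0 : 95.5 : 29.4

Antimony pattern (n=2): 0.32729841 : 0.48960318 : 0.18309841
Element Xu pattern (n=2): 0.04958193 : 0.34617614 : 0.60424193
Convolve the two distributions (both contribute in 2-u steps):
  M: 0.32729841×0.04958193 = 0.016228
  M+2: 0.32729841×0.34617614 + 0.48960318×0.04958193 = 0.137578
  M+4: 0.32729841×0.60424193 + 0.48960318×0.34617614 + 0.18309841×0.04958193 = 0.376335
  M+6: 0.48960318×0.60424193 + 0.18309841×0.34617614 = 0.359223
  M+8: 0.18309841×0.60424193 = 0.110636
Scale to base peak (0.376335) = 100: 4.3 : 36.6 : 100.0 : 95.5 : 29.4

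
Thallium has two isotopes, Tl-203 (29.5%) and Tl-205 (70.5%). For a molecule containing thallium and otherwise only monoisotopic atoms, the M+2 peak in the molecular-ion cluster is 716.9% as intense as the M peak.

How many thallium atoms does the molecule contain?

3

With n Tl atoms, P(M+2)/P(M) = C(n,1)·p^(n−1)q / p^n = n·q/p = n · 0.705/0.295.
n = 7.169 × 0.295/0.705 = 3.00 ≈ 3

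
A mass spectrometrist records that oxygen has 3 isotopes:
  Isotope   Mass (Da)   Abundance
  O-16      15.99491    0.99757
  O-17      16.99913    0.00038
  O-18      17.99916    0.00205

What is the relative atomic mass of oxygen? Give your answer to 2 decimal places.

16.00 Da

The abundance-weighted mean is 0.99757 × 15.99491 + 0.00038 × 16.99913 + 0.00205 × 17.99916
= 15.956042 + 0.006460 + 0.036898 = 15.999400 Da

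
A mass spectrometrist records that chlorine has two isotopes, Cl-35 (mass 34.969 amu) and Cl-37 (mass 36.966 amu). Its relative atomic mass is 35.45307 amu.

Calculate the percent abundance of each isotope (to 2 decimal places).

Cl-35: 75.76%, Cl-37: 24.24%

Let x be the fractional abundance of Cl-35; then Cl-37 has abundance 1 − x.
34.969·x + 36.966·(1 − x) = 35.45307
(34.969 − 36.966)·x = 35.45307 − 36.966
x = -1.51293 / -1.997 = 0.75760 → 75.76% Cl-35, 24.24% Cl-37.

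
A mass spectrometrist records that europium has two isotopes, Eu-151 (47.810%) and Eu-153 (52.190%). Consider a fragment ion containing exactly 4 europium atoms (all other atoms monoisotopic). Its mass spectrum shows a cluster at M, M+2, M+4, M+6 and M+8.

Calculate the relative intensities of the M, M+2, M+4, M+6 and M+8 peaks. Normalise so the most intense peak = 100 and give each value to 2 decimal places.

13.99 : 61.07 : 100.00 : 72.77 : 19.86

Expanding (0.47810 + 0.52190)^4:
P(M) = 0.47810^4 = 0.052249
P(M+2) = 4 × 0.47810^3 × 0.52190^1 = 0.228141
P(M+4) = 6 × 0.47810^2 × 0.52190^2 = 0.373563
P(M+6) = 4 × 0.47810^1 × 0.52190^3 = 0.271857
P(M+8) = 0.52190^4 = 0.074191
The M+4 peak is largest (0.373563); scaling to 100 gives 13.99 : 61.07 : 100.00 : 72.77 : 19.86.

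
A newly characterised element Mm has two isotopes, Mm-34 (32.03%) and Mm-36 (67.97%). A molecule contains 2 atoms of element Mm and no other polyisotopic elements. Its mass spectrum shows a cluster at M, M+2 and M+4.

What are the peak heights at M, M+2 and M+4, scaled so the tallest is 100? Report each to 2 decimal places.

22.21 : 94.25 : 100.00

Expanding (0.3203 + 0.6797)^2:
P(M) = 0.3203^2 = 0.102592
P(M+2) = 2 × 0.3203^1 × 0.6797^1 = 0.435416
P(M+4) = 0.6797^2 = 0.461992
The M+4 peak is largest (0.461992); scaling to 100 gives 22.21 : 94.25 : 100.00.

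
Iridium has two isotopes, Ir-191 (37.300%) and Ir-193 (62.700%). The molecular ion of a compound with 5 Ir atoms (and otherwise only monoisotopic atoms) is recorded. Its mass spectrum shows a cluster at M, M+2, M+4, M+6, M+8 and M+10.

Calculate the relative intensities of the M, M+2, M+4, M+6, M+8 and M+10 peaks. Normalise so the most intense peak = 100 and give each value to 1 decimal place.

The 5 Ir atoms are independent, so intensities follow the terms of (0.37300 + 0.62700)^5.
P(M) = 0.37300^5 = 0.007220
P(M+2) = 5 × 0.37300^4 × 0.62700^1 = 0.060684
P(M+4) = 10 × 0.37300^3 × 0.62700^2 = 0.204015
P(M+6) = 10 × 0.37300^2 × 0.62700^3 = 0.342942
P(M+8) = 5 × 0.37300^1 × 0.62700^4 = 0.288237
P(M+10) = 0.62700^5 = 0.096903
The M+6 peak is largest (0.342942); scaling to 100 gives 2.1 : 17.7 : 59.5 : 100.0 : 84.0 : 28.3.

2.1 : 17.7 : 59.5 : 100.0 : 84.0 : 28.3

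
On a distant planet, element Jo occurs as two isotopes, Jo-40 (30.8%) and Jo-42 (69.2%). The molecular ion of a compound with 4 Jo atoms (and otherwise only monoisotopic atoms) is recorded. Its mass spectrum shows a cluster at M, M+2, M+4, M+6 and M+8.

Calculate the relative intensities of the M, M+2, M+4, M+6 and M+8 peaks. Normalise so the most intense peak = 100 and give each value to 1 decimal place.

2.2 : 19.8 : 66.8 : 100.0 : 56.2

Each Jo atom is independently Jo-40 (p = 0.308) or Jo-42 (q = 0.692); the cluster is the binomial expansion (p + q)^4.
P(M) = 0.308^4 = 0.008999
P(M+2) = 4 × 0.308^3 × 0.692^1 = 0.080876
P(M+4) = 6 × 0.308^2 × 0.692^2 = 0.272562
P(M+6) = 4 × 0.308^1 × 0.692^3 = 0.408253
P(M+8) = 0.692^4 = 0.229311
The M+6 peak is largest (0.408253); scaling to 100 gives 2.2 : 19.8 : 66.8 : 100.0 : 56.2.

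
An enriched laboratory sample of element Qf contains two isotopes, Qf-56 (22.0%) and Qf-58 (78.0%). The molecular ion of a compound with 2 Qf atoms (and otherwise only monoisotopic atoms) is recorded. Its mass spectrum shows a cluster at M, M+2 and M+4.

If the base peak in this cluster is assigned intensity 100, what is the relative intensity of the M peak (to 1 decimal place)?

8.0

Term probabilities: M 0.0484, M+2 0.3432, M+4 0.6084. Base peak = M+4.
P(M+4) = C(2,2) × 0.220^0 × 0.780^2 = 1 × 1.0000 × 0.6084 = 0.608400 (base)
P(M) = C(2,0) × 0.220^2 × 0.780^0 = 1 × 0.0484 × 1.0000 = 0.048400
Relative intensity = 0.048400 / 0.608400 × 100 = 8.0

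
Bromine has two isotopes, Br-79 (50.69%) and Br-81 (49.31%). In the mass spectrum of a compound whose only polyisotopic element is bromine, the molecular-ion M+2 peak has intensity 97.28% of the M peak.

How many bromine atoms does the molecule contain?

The M+2/M ratio from n Br atoms is n · q/p = n · 0.4931/0.5069.
n = 0.9728 × 0.5069/0.4931 = 1.00 ≈ 1

1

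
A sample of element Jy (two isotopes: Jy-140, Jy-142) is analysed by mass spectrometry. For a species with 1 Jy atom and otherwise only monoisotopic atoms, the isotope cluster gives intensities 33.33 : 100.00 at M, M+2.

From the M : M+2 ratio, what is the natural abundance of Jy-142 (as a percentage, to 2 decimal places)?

Write p for the Jy-140 fraction. I(M+2)/I(M) = [C(1,1)·p^0·(1−p)] / p^1 = 1·(1−p)/p = 100.00/33.33 = 3.0003
(1−p)/p = 3.0003/1 = 3.0003  ⇒  p = 1/(1 + 3.0003) = 0.2500
Jy-140: 25.00%, Jy-142: 75.00%.

75.00%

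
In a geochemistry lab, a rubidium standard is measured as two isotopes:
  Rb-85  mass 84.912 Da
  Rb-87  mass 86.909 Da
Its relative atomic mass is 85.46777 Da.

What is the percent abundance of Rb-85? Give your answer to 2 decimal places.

With x = fraction of Rb-85 (so Rb-87 is 1 − x):
84.912·x + 86.909·(1 − x) = 85.46777
(84.912 − 86.909)·x = 85.46777 − 86.909
x = -1.44123 / -1.997 = 0.72170 → 72.17% Rb-85, 27.83% Rb-87.

72.17%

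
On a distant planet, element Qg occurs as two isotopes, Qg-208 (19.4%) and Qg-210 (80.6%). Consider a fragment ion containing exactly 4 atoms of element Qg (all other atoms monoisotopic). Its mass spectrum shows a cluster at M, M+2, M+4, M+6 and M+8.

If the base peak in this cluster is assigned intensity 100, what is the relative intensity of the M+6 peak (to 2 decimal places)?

96.28

Binomial terms of (0.194 + 0.806)^4: M 0.0014, M+2 0.0235, M+4 0.1467, M+6 0.4063, M+8 0.4220 → M+8 is the base peak.
P(M+8) = C(4,4) × 0.194^0 × 0.806^4 = 1 × 1.0000 × 0.42202693 = 0.422027 (base)
P(M+6) = C(4,3) × 0.194^1 × 0.806^3 = 4 × 0.1940 × 0.52360662 = 0.406319
Relative intensity = 0.406319 / 0.422027 × 100 = 96.28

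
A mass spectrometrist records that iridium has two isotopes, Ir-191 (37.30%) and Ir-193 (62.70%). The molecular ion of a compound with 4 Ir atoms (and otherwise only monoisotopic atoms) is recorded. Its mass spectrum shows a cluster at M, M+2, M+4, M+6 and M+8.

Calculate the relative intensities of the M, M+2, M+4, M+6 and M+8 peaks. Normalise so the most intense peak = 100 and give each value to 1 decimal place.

Each Ir atom is independently Ir-191 (p = 0.3730) or Ir-193 (q = 0.6270); the cluster is the binomial expansion (p + q)^4.
P(M) = 0.3730^4 = 0.019357
P(M+2) = 4 × 0.3730^3 × 0.6270^1 = 0.130153
P(M+4) = 6 × 0.3730^2 × 0.6270^2 = 0.328174
P(M+6) = 4 × 0.3730^1 × 0.6270^3 = 0.367766
P(M+8) = 0.6270^4 = 0.154550
The M+6 peak is largest (0.367766); scaling to 100 gives 5.3 : 35.4 : 89.2 : 100.0 : 42.0.

5.3 : 35.4 : 89.2 : 100.0 : 42.0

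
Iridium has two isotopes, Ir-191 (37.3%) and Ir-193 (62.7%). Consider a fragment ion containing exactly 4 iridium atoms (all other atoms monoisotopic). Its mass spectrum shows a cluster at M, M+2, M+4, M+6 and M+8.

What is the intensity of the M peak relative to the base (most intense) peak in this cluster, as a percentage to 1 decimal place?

Binomial terms of (0.373 + 0.627)^4: M 0.0194, M+2 0.1302, M+4 0.3282, M+6 0.3678, M+8 0.1546 → M+6 is the base peak.
P(M+6) = C(4,3) × 0.373^1 × 0.627^3 = 4 × 0.3730 × 0.24649188 = 0.367766 (base)
P(M) = C(4,0) × 0.373^4 × 0.627^0 = 1 × 0.01935688 × 1.0000 = 0.019357
Relative intensity = 0.019357 / 0.367766 × 100 = 5.3

5.3%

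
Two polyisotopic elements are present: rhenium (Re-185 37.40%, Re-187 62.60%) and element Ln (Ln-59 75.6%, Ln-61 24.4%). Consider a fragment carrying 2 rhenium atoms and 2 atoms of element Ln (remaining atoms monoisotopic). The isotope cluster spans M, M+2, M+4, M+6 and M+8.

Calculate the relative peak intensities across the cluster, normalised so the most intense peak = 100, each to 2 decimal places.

19.74 : 78.81 : 100.00 : 42.58 : 5.76

Rhenium pattern (n=2): 0.139876 : 0.468248 : 0.391876
Element Ln pattern (n=2): 0.571536 : 0.368928 : 0.059536
Convolve the two distributions (both contribute in 2-u steps):
  M: 0.139876×0.571536 = 0.079944
  M+2: 0.139876×0.368928 + 0.468248×0.571536 = 0.319225
  M+4: 0.139876×0.059536 + 0.468248×0.368928 + 0.391876×0.571536 = 0.405049
  M+6: 0.468248×0.059536 + 0.391876×0.368928 = 0.172452
  M+8: 0.391876×0.059536 = 0.023331
Scale to base peak (0.405049) = 100: 19.74 : 78.81 : 100.00 : 42.58 : 5.76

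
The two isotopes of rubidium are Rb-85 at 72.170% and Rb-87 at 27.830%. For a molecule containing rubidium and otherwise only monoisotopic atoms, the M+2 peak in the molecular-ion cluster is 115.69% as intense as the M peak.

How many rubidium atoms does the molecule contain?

With n Rb atoms, P(M+2)/P(M) = C(n,1)·p^(n−1)q / p^n = n·q/p = n · 0.27830/0.72170.
n = 1.1569 × 0.72170/0.27830 = 3.00 ≈ 3

3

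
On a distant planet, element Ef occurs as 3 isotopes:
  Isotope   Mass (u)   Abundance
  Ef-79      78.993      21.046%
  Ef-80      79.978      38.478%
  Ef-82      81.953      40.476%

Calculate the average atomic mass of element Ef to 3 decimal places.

Weight each isotope mass by its fractional abundance: 0.21046 × 78.993 + 0.38478 × 79.978 + 0.40476 × 81.953
= 16.6249 + 30.7739 + 33.1713 = 80.5701 u

80.570 u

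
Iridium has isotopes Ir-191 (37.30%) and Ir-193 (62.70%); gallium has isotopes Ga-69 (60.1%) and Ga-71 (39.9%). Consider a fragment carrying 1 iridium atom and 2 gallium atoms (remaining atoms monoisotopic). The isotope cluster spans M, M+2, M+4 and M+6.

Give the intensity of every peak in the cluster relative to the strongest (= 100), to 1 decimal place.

Iridium pattern (n=1): 0.3730 : 0.6270
Gallium pattern (n=2): 0.361201 : 0.479598 : 0.159201
Convolve the two distributions (both contribute in 2-u steps):
  M: 0.3730×0.361201 = 0.134728
  M+2: 0.3730×0.479598 + 0.6270×0.361201 = 0.405363
  M+4: 0.3730×0.159201 + 0.6270×0.479598 = 0.360090
  M+6: 0.6270×0.159201 = 0.099819
Scale to base peak (0.405363) = 100: 33.2 : 100.0 : 88.8 : 24.6

33.2 : 100.0 : 88.8 : 24.6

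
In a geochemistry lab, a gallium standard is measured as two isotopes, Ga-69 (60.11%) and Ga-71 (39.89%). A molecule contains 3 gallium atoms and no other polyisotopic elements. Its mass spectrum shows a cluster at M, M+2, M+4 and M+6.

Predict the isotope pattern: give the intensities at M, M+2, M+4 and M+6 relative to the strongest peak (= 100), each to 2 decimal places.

50.23 : 100.00 : 66.36 : 14.68

Expanding (0.6011 + 0.3989)^3:
P(M) = 0.6011^3 = 0.217190
P(M+2) = 3 × 0.6011^2 × 0.3989^1 = 0.432393
P(M+4) = 3 × 0.6011^1 × 0.3989^2 = 0.286943
P(M+6) = 0.3989^3 = 0.063473
The M+2 peak is largest (0.432393); scaling to 100 gives 50.23 : 100.00 : 66.36 : 14.68.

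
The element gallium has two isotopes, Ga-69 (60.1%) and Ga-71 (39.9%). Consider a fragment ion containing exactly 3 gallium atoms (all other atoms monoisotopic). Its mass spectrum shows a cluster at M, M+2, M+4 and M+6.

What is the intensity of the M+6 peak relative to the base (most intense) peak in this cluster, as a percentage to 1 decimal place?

14.7%

Binomial terms of (0.601 + 0.399)^3: M 0.2171, M+2 0.4324, M+4 0.2870, M+6 0.0635 → M+2 is the base peak.
P(M+2) = C(3,1) × 0.601^2 × 0.399^1 = 3 × 0.361201 × 0.3990 = 0.432358 (base)
P(M+6) = C(3,3) × 0.601^0 × 0.399^3 = 1 × 1.0000 × 0.0635212 = 0.063521
Relative intensity = 0.063521 / 0.432358 × 100 = 14.7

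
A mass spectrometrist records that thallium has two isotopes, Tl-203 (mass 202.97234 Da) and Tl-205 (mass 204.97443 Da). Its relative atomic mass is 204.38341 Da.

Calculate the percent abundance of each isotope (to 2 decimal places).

With x = fraction of Tl-203 (so Tl-205 is 1 − x):
202.97234·x + 204.97443·(1 − x) = 204.38341
(202.97234 − 204.97443)·x = 204.38341 − 204.97443
x = -0.59102 / -2.00209 = 0.29520 → 29.52% Tl-203, 70.48% Tl-205.

Tl-203: 29.52%, Tl-205: 70.48%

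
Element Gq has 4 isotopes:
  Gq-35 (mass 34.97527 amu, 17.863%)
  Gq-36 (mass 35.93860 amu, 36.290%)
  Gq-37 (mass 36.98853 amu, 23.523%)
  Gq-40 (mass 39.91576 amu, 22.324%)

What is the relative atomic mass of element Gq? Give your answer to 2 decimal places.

36.90 amu

The abundance-weighted mean is 0.17863 × 34.97527 + 0.36290 × 35.93860 + 0.23523 × 36.98853 + 0.22324 × 39.91576
= 6.247632 + 13.042118 + 8.700812 + 8.910794 = 36.901356 amu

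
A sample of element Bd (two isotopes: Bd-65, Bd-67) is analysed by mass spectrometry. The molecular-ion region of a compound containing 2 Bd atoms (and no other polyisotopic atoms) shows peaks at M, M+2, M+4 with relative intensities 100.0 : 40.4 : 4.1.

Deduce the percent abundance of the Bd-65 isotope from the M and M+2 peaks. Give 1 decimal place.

83.2%

Let p = fractional abundance of Bd-65. I(M+2)/I(M) = [C(2,1)·p^1·(1−p)] / p^2 = 2·(1−p)/p = 40.4/100.0 = 0.4040
(1−p)/p = 0.4040/2 = 0.2020  ⇒  p = 1/(1 + 0.2020) = 0.8319
Bd-65: 83.2%, Bd-67: 16.8%.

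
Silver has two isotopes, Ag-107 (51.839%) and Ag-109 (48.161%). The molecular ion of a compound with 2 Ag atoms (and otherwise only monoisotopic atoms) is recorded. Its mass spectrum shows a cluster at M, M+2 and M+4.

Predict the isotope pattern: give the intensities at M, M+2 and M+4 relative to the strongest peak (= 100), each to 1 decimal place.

The 2 Ag atoms are independent, so intensities follow the terms of (0.51839 + 0.48161)^2.
P(M) = 0.51839^2 = 0.268728
P(M+2) = 2 × 0.51839^1 × 0.48161^1 = 0.499324
P(M+4) = 0.48161^2 = 0.231948
The M+2 peak is largest (0.499324); scaling to 100 gives 53.8 : 100.0 : 46.5.

53.8 : 100.0 : 46.5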